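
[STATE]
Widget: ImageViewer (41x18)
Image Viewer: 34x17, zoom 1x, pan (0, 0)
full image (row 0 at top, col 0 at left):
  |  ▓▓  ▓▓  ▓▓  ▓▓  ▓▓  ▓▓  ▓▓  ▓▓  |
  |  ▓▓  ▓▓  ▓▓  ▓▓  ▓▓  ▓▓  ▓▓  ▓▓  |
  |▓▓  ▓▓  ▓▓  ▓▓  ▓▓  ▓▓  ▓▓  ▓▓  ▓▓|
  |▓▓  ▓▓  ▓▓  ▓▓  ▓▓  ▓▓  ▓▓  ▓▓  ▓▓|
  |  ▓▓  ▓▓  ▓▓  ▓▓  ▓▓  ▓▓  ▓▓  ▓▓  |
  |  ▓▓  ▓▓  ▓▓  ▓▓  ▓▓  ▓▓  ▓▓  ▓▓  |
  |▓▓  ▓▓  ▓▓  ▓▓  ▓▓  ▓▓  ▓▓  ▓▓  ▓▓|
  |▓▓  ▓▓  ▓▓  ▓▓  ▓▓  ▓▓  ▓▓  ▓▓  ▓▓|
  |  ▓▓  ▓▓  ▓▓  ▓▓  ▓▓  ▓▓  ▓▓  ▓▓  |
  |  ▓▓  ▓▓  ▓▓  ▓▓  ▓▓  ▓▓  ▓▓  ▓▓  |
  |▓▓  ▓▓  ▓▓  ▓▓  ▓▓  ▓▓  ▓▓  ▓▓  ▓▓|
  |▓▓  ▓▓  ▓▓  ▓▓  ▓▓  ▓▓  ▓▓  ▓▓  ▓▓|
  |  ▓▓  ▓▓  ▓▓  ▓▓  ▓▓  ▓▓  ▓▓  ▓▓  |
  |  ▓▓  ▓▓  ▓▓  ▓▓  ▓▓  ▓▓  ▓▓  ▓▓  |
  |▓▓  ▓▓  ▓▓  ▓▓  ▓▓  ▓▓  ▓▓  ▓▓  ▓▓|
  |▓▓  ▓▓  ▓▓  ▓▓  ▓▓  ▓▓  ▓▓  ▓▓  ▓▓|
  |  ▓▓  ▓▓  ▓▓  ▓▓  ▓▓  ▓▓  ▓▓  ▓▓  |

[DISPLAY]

  ▓▓  ▓▓  ▓▓  ▓▓  ▓▓  ▓▓  ▓▓  ▓▓         
  ▓▓  ▓▓  ▓▓  ▓▓  ▓▓  ▓▓  ▓▓  ▓▓         
▓▓  ▓▓  ▓▓  ▓▓  ▓▓  ▓▓  ▓▓  ▓▓  ▓▓       
▓▓  ▓▓  ▓▓  ▓▓  ▓▓  ▓▓  ▓▓  ▓▓  ▓▓       
  ▓▓  ▓▓  ▓▓  ▓▓  ▓▓  ▓▓  ▓▓  ▓▓         
  ▓▓  ▓▓  ▓▓  ▓▓  ▓▓  ▓▓  ▓▓  ▓▓         
▓▓  ▓▓  ▓▓  ▓▓  ▓▓  ▓▓  ▓▓  ▓▓  ▓▓       
▓▓  ▓▓  ▓▓  ▓▓  ▓▓  ▓▓  ▓▓  ▓▓  ▓▓       
  ▓▓  ▓▓  ▓▓  ▓▓  ▓▓  ▓▓  ▓▓  ▓▓         
  ▓▓  ▓▓  ▓▓  ▓▓  ▓▓  ▓▓  ▓▓  ▓▓         
▓▓  ▓▓  ▓▓  ▓▓  ▓▓  ▓▓  ▓▓  ▓▓  ▓▓       
▓▓  ▓▓  ▓▓  ▓▓  ▓▓  ▓▓  ▓▓  ▓▓  ▓▓       
  ▓▓  ▓▓  ▓▓  ▓▓  ▓▓  ▓▓  ▓▓  ▓▓         
  ▓▓  ▓▓  ▓▓  ▓▓  ▓▓  ▓▓  ▓▓  ▓▓         
▓▓  ▓▓  ▓▓  ▓▓  ▓▓  ▓▓  ▓▓  ▓▓  ▓▓       
▓▓  ▓▓  ▓▓  ▓▓  ▓▓  ▓▓  ▓▓  ▓▓  ▓▓       
  ▓▓  ▓▓  ▓▓  ▓▓  ▓▓  ▓▓  ▓▓  ▓▓         
                                         


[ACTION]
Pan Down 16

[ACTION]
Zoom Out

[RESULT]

  ▓▓  ▓▓  ▓▓  ▓▓  ▓▓  ▓▓  ▓▓  ▓▓         
                                         
                                         
                                         
                                         
                                         
                                         
                                         
                                         
                                         
                                         
                                         
                                         
                                         
                                         
                                         
                                         
                                         


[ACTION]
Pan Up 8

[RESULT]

  ▓▓  ▓▓  ▓▓  ▓▓  ▓▓  ▓▓  ▓▓  ▓▓         
  ▓▓  ▓▓  ▓▓  ▓▓  ▓▓  ▓▓  ▓▓  ▓▓         
▓▓  ▓▓  ▓▓  ▓▓  ▓▓  ▓▓  ▓▓  ▓▓  ▓▓       
▓▓  ▓▓  ▓▓  ▓▓  ▓▓  ▓▓  ▓▓  ▓▓  ▓▓       
  ▓▓  ▓▓  ▓▓  ▓▓  ▓▓  ▓▓  ▓▓  ▓▓         
  ▓▓  ▓▓  ▓▓  ▓▓  ▓▓  ▓▓  ▓▓  ▓▓         
▓▓  ▓▓  ▓▓  ▓▓  ▓▓  ▓▓  ▓▓  ▓▓  ▓▓       
▓▓  ▓▓  ▓▓  ▓▓  ▓▓  ▓▓  ▓▓  ▓▓  ▓▓       
  ▓▓  ▓▓  ▓▓  ▓▓  ▓▓  ▓▓  ▓▓  ▓▓         
                                         
                                         
                                         
                                         
                                         
                                         
                                         
                                         
                                         


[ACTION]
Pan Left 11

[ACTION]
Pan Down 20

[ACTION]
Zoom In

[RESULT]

▓▓▓▓    ▓▓▓▓    ▓▓▓▓    ▓▓▓▓    ▓▓▓▓    ▓
▓▓▓▓    ▓▓▓▓    ▓▓▓▓    ▓▓▓▓    ▓▓▓▓    ▓
▓▓▓▓    ▓▓▓▓    ▓▓▓▓    ▓▓▓▓    ▓▓▓▓    ▓
▓▓▓▓    ▓▓▓▓    ▓▓▓▓    ▓▓▓▓    ▓▓▓▓    ▓
    ▓▓▓▓    ▓▓▓▓    ▓▓▓▓    ▓▓▓▓    ▓▓▓▓ 
    ▓▓▓▓    ▓▓▓▓    ▓▓▓▓    ▓▓▓▓    ▓▓▓▓ 
                                         
                                         
                                         
                                         
                                         
                                         
                                         
                                         
                                         
                                         
                                         
                                         


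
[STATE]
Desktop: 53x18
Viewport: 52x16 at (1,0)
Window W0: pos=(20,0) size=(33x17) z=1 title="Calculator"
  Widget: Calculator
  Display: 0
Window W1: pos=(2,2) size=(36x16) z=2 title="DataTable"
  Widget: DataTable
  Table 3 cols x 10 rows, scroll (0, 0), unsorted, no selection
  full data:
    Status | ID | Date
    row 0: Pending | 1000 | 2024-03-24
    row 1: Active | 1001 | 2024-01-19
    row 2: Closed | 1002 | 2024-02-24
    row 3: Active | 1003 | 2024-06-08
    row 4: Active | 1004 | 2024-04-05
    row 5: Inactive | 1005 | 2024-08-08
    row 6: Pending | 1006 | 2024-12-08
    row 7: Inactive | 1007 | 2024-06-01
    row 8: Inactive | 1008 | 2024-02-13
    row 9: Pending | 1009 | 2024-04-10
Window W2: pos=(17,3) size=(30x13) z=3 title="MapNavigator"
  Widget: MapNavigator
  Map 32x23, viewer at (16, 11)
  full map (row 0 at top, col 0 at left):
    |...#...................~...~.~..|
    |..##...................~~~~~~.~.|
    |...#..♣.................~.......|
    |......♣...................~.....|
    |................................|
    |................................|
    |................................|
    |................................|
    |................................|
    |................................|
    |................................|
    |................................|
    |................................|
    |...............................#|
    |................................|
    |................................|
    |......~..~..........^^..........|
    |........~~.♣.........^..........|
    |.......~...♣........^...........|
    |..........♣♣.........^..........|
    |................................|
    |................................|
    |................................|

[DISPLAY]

                   ┏━━━━━━━━━━━━━━━━━━━━━━━━━━━━━━━┓
                   ┃ Calculator                    ┃
 ┏━━━━━━━━━━━━━━━━━━━━━━━━━━━━━━━━━━┓──────────────┨
 ┃ DataTable    ┏━━━━━━━━━━━━━━━━━━━━━━━━━━━━┓    0┃
 ┠──────────────┃ MapNavigator               ┃     ┃
 ┃Status  │ID  │┠────────────────────────────┨     ┃
 ┃────────┼────┼┃............................┃     ┃
 ┃Pending │1000│┃............................┃     ┃
 ┃Active  │1001│┃............................┃     ┃
 ┃Closed  │1002│┃............................┃     ┃
 ┃Active  │1003│┃..............@.............┃     ┃
 ┃Active  │1004│┃............................┃     ┃
 ┃Inactive│1005│┃............................┃     ┃
 ┃Pending │1006│┃............................┃     ┃
 ┃Inactive│1007│┃............................┃     ┃
 ┃Inactive│1008│┗━━━━━━━━━━━━━━━━━━━━━━━━━━━━┛     ┃


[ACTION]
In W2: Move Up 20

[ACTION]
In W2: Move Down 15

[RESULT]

                   ┏━━━━━━━━━━━━━━━━━━━━━━━━━━━━━━━┓
                   ┃ Calculator                    ┃
 ┏━━━━━━━━━━━━━━━━━━━━━━━━━━━━━━━━━━┓──────────────┨
 ┃ DataTable    ┏━━━━━━━━━━━━━━━━━━━━━━━━━━━━┓    0┃
 ┠──────────────┃ MapNavigator               ┃     ┃
 ┃Status  │ID  │┠────────────────────────────┨     ┃
 ┃────────┼────┼┃............................┃     ┃
 ┃Pending │1000│┃............................┃     ┃
 ┃Active  │1001│┃............................┃     ┃
 ┃Closed  │1002│┃............................┃     ┃
 ┃Active  │1003│┃..............@.............┃     ┃
 ┃Active  │1004│┃....~..~..........^^........┃     ┃
 ┃Inactive│1005│┃......~~.♣.........^........┃     ┃
 ┃Pending │1006│┃.....~...♣........^.........┃     ┃
 ┃Inactive│1007│┃........♣♣.........^........┃     ┃
 ┃Inactive│1008│┗━━━━━━━━━━━━━━━━━━━━━━━━━━━━┛     ┃


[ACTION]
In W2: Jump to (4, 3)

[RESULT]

                   ┏━━━━━━━━━━━━━━━━━━━━━━━━━━━━━━━┓
                   ┃ Calculator                    ┃
 ┏━━━━━━━━━━━━━━━━━━━━━━━━━━━━━━━━━━┓──────────────┨
 ┃ DataTable    ┏━━━━━━━━━━━━━━━━━━━━━━━━━━━━┓    0┃
 ┠──────────────┃ MapNavigator               ┃     ┃
 ┃Status  │ID  │┠────────────────────────────┨     ┃
 ┃────────┼────┼┃                            ┃     ┃
 ┃Pending │1000│┃          ...#..............┃     ┃
 ┃Active  │1001│┃          ..##..............┃     ┃
 ┃Closed  │1002│┃          ...#..♣...........┃     ┃
 ┃Active  │1003│┃          ....@.♣...........┃     ┃
 ┃Active  │1004│┃          ..................┃     ┃
 ┃Inactive│1005│┃          ..................┃     ┃
 ┃Pending │1006│┃          ..................┃     ┃
 ┃Inactive│1007│┃          ..................┃     ┃
 ┃Inactive│1008│┗━━━━━━━━━━━━━━━━━━━━━━━━━━━━┛     ┃


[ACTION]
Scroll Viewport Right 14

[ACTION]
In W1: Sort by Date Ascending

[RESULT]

                   ┏━━━━━━━━━━━━━━━━━━━━━━━━━━━━━━━┓
                   ┃ Calculator                    ┃
 ┏━━━━━━━━━━━━━━━━━━━━━━━━━━━━━━━━━━┓──────────────┨
 ┃ DataTable    ┏━━━━━━━━━━━━━━━━━━━━━━━━━━━━┓    0┃
 ┠──────────────┃ MapNavigator               ┃     ┃
 ┃Status  │ID  │┠────────────────────────────┨     ┃
 ┃────────┼────┼┃                            ┃     ┃
 ┃Active  │1001│┃          ...#..............┃     ┃
 ┃Inactive│1008│┃          ..##..............┃     ┃
 ┃Closed  │1002│┃          ...#..♣...........┃     ┃
 ┃Pending │1000│┃          ....@.♣...........┃     ┃
 ┃Active  │1004│┃          ..................┃     ┃
 ┃Pending │1009│┃          ..................┃     ┃
 ┃Inactive│1007│┃          ..................┃     ┃
 ┃Active  │1003│┃          ..................┃     ┃
 ┃Inactive│1005│┗━━━━━━━━━━━━━━━━━━━━━━━━━━━━┛     ┃


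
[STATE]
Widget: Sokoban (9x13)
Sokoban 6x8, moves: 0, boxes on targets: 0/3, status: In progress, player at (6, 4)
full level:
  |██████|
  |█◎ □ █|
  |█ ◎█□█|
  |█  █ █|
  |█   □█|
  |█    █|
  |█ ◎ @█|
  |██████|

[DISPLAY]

██████   
█◎ □ █   
█ ◎█□█   
█  █ █   
█   □█   
█    █   
█ ◎ @█   
██████   
Moves: 0 
         
         
         
         


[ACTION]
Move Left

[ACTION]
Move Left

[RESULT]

██████   
█◎ □ █   
█ ◎█□█   
█  █ █   
█   □█   
█    █   
█ +  █   
██████   
Moves: 2 
         
         
         
         


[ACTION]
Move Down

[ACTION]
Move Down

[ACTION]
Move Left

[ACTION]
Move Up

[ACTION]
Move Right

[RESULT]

██████   
█◎ □ █   
█ ◎█□█   
█  █ █   
█   □█   
█ @  █   
█ ◎  █   
██████   
Moves: 5 
         
         
         
         


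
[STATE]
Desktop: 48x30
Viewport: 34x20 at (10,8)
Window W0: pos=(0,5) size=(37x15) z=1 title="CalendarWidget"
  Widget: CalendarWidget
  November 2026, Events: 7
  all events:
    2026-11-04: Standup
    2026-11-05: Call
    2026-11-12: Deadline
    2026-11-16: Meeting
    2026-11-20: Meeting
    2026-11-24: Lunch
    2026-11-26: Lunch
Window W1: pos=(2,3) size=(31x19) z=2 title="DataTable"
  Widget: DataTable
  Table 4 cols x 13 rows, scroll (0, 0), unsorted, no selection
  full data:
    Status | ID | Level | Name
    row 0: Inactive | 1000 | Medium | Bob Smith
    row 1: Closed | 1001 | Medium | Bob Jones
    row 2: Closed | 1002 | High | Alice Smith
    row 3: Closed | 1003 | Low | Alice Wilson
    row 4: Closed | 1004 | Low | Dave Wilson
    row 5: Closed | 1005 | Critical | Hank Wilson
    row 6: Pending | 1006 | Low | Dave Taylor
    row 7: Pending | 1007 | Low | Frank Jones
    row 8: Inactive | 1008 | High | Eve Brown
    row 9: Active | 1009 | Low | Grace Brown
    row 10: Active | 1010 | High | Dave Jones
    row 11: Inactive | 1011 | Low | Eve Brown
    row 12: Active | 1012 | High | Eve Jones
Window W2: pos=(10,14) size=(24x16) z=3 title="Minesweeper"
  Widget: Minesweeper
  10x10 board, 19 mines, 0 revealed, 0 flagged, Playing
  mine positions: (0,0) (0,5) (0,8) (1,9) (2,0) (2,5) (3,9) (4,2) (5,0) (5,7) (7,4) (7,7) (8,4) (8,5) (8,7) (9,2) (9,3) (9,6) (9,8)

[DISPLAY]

e│1000│Medium  │Bob Sm┃   ┃       
 │1001│Medium  │Bob Jo┃   ┃       
 │1002│High    │Alice ┃   ┃       
 │1003│Low     │Alice ┃   ┃       
 │1004│Low     │Dave W┃   ┃       
 │1005│Critical│Hank W┃   ┃       
┏━━━━━━━━━━━━━━━━━━━━━━┓  ┃       
┃ Minesweeper          ┃  ┃       
┠──────────────────────┨  ┃       
┃■■■■■■■■■■            ┃  ┃       
┃■■■■■■■■■■            ┃  ┃       
┃■■■■■■■■■■            ┃━━┛       
┃■■■■■■■■■■            ┃          
┃■■■■■■■■■■            ┃          
┃■■■■■■■■■■            ┃          
┃■■■■■■■■■■            ┃          
┃■■■■■■■■■■            ┃          
┃■■■■■■■■■■            ┃          
┃■■■■■■■■■■            ┃          
┃                      ┃          


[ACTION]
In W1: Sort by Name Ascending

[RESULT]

 │1002│High    │Alice ┃   ┃       
 │1003│Low     │Alice ┃   ┃       
 │1001│Medium  │Bob Jo┃   ┃       
e│1000│Medium  │Bob Sm┃   ┃       
 │1010│High    │Dave J┃   ┃       
 │1006│Low     │Dave T┃   ┃       
┏━━━━━━━━━━━━━━━━━━━━━━┓  ┃       
┃ Minesweeper          ┃  ┃       
┠──────────────────────┨  ┃       
┃■■■■■■■■■■            ┃  ┃       
┃■■■■■■■■■■            ┃  ┃       
┃■■■■■■■■■■            ┃━━┛       
┃■■■■■■■■■■            ┃          
┃■■■■■■■■■■            ┃          
┃■■■■■■■■■■            ┃          
┃■■■■■■■■■■            ┃          
┃■■■■■■■■■■            ┃          
┃■■■■■■■■■■            ┃          
┃■■■■■■■■■■            ┃          
┃                      ┃          


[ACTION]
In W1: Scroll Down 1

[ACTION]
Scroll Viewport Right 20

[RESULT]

02│High    │Alice ┃   ┃           
03│Low     │Alice ┃   ┃           
01│Medium  │Bob Jo┃   ┃           
00│Medium  │Bob Sm┃   ┃           
10│High    │Dave J┃   ┃           
06│Low     │Dave T┃   ┃           
━━━━━━━━━━━━━━━━━━━┓  ┃           
nesweeper          ┃  ┃           
───────────────────┨  ┃           
■■■■■■■            ┃  ┃           
■■■■■■■            ┃  ┃           
■■■■■■■            ┃━━┛           
■■■■■■■            ┃              
■■■■■■■            ┃              
■■■■■■■            ┃              
■■■■■■■            ┃              
■■■■■■■            ┃              
■■■■■■■            ┃              
■■■■■■■            ┃              
                   ┃              


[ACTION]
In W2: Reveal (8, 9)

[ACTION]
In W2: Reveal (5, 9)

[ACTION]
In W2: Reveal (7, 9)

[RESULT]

02│High    │Alice ┃   ┃           
03│Low     │Alice ┃   ┃           
01│Medium  │Bob Jo┃   ┃           
00│Medium  │Bob Sm┃   ┃           
10│High    │Dave J┃   ┃           
06│Low     │Dave T┃   ┃           
━━━━━━━━━━━━━━━━━━━┓  ┃           
nesweeper          ┃  ┃           
───────────────────┨  ┃           
■■■■■■■            ┃  ┃           
■■■■■■■            ┃  ┃           
■■■■■■■            ┃━━┛           
■■■■■■■            ┃              
■■■■■21            ┃              
■■■■■1             ┃              
■■■■■2             ┃              
■■■■■2             ┃              
■■■■■31            ┃              
■■■■■■■            ┃              
                   ┃              


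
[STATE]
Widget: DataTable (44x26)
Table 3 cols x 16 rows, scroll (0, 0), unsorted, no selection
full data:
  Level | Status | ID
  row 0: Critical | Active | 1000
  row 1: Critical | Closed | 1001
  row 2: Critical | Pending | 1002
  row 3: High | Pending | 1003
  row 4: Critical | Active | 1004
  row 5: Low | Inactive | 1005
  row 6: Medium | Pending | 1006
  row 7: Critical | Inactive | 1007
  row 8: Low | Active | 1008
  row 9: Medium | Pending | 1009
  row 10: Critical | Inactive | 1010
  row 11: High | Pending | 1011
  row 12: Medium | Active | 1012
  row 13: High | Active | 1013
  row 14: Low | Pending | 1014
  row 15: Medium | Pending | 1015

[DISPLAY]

Level   │Status  │ID                        
────────┼────────┼────                      
Critical│Active  │1000                      
Critical│Closed  │1001                      
Critical│Pending │1002                      
High    │Pending │1003                      
Critical│Active  │1004                      
Low     │Inactive│1005                      
Medium  │Pending │1006                      
Critical│Inactive│1007                      
Low     │Active  │1008                      
Medium  │Pending │1009                      
Critical│Inactive│1010                      
High    │Pending │1011                      
Medium  │Active  │1012                      
High    │Active  │1013                      
Low     │Pending │1014                      
Medium  │Pending │1015                      
                                            
                                            
                                            
                                            
                                            
                                            
                                            
                                            


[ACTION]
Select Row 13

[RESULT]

Level   │Status  │ID                        
────────┼────────┼────                      
Critical│Active  │1000                      
Critical│Closed  │1001                      
Critical│Pending │1002                      
High    │Pending │1003                      
Critical│Active  │1004                      
Low     │Inactive│1005                      
Medium  │Pending │1006                      
Critical│Inactive│1007                      
Low     │Active  │1008                      
Medium  │Pending │1009                      
Critical│Inactive│1010                      
High    │Pending │1011                      
Medium  │Active  │1012                      
>igh    │Active  │1013                      
Low     │Pending │1014                      
Medium  │Pending │1015                      
                                            
                                            
                                            
                                            
                                            
                                            
                                            
                                            


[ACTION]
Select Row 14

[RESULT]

Level   │Status  │ID                        
────────┼────────┼────                      
Critical│Active  │1000                      
Critical│Closed  │1001                      
Critical│Pending │1002                      
High    │Pending │1003                      
Critical│Active  │1004                      
Low     │Inactive│1005                      
Medium  │Pending │1006                      
Critical│Inactive│1007                      
Low     │Active  │1008                      
Medium  │Pending │1009                      
Critical│Inactive│1010                      
High    │Pending │1011                      
Medium  │Active  │1012                      
High    │Active  │1013                      
>ow     │Pending │1014                      
Medium  │Pending │1015                      
                                            
                                            
                                            
                                            
                                            
                                            
                                            
                                            


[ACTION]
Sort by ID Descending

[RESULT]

Level   │Status  │ID ▼                      
────────┼────────┼────                      
Medium  │Pending │1015                      
Low     │Pending │1014                      
High    │Active  │1013                      
Medium  │Active  │1012                      
High    │Pending │1011                      
Critical│Inactive│1010                      
Medium  │Pending │1009                      
Low     │Active  │1008                      
Critical│Inactive│1007                      
Medium  │Pending │1006                      
Low     │Inactive│1005                      
Critical│Active  │1004                      
High    │Pending │1003                      
Critical│Pending │1002                      
>ritical│Closed  │1001                      
Critical│Active  │1000                      
                                            
                                            
                                            
                                            
                                            
                                            
                                            
                                            


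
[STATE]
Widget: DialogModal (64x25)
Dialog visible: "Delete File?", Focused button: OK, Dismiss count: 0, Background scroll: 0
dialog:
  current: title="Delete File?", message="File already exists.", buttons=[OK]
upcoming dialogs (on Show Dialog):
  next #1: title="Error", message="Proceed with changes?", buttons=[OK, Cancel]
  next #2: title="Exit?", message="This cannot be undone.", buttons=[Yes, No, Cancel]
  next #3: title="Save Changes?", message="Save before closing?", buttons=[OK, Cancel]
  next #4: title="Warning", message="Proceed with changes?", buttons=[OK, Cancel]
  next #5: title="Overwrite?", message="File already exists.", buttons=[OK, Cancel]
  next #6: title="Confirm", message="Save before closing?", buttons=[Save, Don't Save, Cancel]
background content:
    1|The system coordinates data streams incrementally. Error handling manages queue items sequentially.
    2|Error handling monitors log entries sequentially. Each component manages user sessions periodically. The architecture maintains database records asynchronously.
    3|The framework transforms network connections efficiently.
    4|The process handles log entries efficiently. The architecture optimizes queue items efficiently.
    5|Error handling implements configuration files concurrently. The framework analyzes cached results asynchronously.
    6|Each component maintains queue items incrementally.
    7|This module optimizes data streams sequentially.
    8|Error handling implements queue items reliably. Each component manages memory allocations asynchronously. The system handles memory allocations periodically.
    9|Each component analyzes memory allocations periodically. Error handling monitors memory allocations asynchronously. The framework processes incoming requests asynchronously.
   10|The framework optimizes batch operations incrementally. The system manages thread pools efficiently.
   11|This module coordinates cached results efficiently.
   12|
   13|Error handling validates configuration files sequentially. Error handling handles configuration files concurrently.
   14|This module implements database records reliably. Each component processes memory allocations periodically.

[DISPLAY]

The system coordinates data streams incrementally. Error handlin
Error handling monitors log entries sequentially. Each component
The framework transforms network connections efficiently.       
The process handles log entries efficiently. The architecture op
Error handling implements configuration files concurrently. The 
Each component maintains queue items incrementally.             
This module optimizes data streams sequentially.                
Error handling implements queue items reliably. Each component m
Each component analyzes memory allocations periodically. Error h
The framework optimizes batch operations incrementally. The syst
This module coordina┌──────────────────────┐iently.             
                    │     Delete File?     │                    
Error handling valid│ File already exists. │ sequentially. Error
This module implemen│         [OK]         │ably. Each component
                    └──────────────────────┘                    
                                                                
                                                                
                                                                
                                                                
                                                                
                                                                
                                                                
                                                                
                                                                
                                                                


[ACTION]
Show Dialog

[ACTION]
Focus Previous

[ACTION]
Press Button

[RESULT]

The system coordinates data streams incrementally. Error handlin
Error handling monitors log entries sequentially. Each component
The framework transforms network connections efficiently.       
The process handles log entries efficiently. The architecture op
Error handling implements configuration files concurrently. The 
Each component maintains queue items incrementally.             
This module optimizes data streams sequentially.                
Error handling implements queue items reliably. Each component m
Each component analyzes memory allocations periodically. Error h
The framework optimizes batch operations incrementally. The syst
This module coordinates cached results efficiently.             
                                                                
Error handling validates configuration files sequentially. Error
This module implements database records reliably. Each component
                                                                
                                                                
                                                                
                                                                
                                                                
                                                                
                                                                
                                                                
                                                                
                                                                
                                                                


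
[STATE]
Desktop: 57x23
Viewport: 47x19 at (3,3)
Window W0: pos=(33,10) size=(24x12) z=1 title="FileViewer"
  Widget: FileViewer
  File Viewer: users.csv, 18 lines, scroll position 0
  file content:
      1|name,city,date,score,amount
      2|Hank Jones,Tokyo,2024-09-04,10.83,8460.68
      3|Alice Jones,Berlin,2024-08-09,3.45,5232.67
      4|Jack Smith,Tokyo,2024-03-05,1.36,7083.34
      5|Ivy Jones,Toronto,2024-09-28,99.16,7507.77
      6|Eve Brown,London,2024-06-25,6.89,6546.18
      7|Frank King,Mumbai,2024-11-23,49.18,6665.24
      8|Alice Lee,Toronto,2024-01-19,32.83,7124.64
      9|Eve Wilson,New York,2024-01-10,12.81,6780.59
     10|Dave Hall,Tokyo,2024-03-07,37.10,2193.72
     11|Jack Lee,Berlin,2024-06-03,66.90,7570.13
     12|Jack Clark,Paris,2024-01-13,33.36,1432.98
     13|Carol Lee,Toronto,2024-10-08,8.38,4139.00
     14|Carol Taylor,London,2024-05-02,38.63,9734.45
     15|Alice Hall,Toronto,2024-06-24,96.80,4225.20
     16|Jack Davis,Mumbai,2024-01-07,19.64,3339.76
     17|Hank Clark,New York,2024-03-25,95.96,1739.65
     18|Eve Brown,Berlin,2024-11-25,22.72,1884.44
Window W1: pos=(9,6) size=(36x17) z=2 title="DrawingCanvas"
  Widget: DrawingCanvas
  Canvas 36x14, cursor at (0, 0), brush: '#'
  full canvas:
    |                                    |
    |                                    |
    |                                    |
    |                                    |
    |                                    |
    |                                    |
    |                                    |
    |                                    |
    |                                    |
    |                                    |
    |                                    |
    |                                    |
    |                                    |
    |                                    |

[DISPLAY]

                                               
                                               
                                               
      ┏━━━━━━━━━━━━━━━━━━━━━━━━━━━━━━━━━━┓     
      ┃ DrawingCanvas                    ┃     
      ┠──────────────────────────────────┨     
      ┃+                                 ┃     
      ┃                                  ┃━━━━━
      ┃                                  ┃     
      ┃                                  ┃─────
      ┃                                  ┃ate,s
      ┃                                  ┃Tokyo
      ┃                                  ┃,Berl
      ┃                                  ┃Tokyo
      ┃                                  ┃oront
      ┃                                  ┃ondon
      ┃                                  ┃Mumba
      ┃                                  ┃oront
      ┃                                  ┃━━━━━


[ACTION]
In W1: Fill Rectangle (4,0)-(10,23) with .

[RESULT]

                                               
                                               
                                               
      ┏━━━━━━━━━━━━━━━━━━━━━━━━━━━━━━━━━━┓     
      ┃ DrawingCanvas                    ┃     
      ┠──────────────────────────────────┨     
      ┃+                                 ┃     
      ┃                                  ┃━━━━━
      ┃                                  ┃     
      ┃                                  ┃─────
      ┃........................          ┃ate,s
      ┃........................          ┃Tokyo
      ┃........................          ┃,Berl
      ┃........................          ┃Tokyo
      ┃........................          ┃oront
      ┃........................          ┃ondon
      ┃........................          ┃Mumba
      ┃                                  ┃oront
      ┃                                  ┃━━━━━


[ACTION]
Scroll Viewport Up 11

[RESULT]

                                               
                                               
                                               
                                               
                                               
                                               
      ┏━━━━━━━━━━━━━━━━━━━━━━━━━━━━━━━━━━┓     
      ┃ DrawingCanvas                    ┃     
      ┠──────────────────────────────────┨     
      ┃+                                 ┃     
      ┃                                  ┃━━━━━
      ┃                                  ┃     
      ┃                                  ┃─────
      ┃........................          ┃ate,s
      ┃........................          ┃Tokyo
      ┃........................          ┃,Berl
      ┃........................          ┃Tokyo
      ┃........................          ┃oront
      ┃........................          ┃ondon


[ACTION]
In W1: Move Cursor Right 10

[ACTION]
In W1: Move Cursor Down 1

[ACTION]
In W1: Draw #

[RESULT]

                                               
                                               
                                               
                                               
                                               
                                               
      ┏━━━━━━━━━━━━━━━━━━━━━━━━━━━━━━━━━━┓     
      ┃ DrawingCanvas                    ┃     
      ┠──────────────────────────────────┨     
      ┃                                  ┃     
      ┃          #                       ┃━━━━━
      ┃                                  ┃     
      ┃                                  ┃─────
      ┃........................          ┃ate,s
      ┃........................          ┃Tokyo
      ┃........................          ┃,Berl
      ┃........................          ┃Tokyo
      ┃........................          ┃oront
      ┃........................          ┃ondon


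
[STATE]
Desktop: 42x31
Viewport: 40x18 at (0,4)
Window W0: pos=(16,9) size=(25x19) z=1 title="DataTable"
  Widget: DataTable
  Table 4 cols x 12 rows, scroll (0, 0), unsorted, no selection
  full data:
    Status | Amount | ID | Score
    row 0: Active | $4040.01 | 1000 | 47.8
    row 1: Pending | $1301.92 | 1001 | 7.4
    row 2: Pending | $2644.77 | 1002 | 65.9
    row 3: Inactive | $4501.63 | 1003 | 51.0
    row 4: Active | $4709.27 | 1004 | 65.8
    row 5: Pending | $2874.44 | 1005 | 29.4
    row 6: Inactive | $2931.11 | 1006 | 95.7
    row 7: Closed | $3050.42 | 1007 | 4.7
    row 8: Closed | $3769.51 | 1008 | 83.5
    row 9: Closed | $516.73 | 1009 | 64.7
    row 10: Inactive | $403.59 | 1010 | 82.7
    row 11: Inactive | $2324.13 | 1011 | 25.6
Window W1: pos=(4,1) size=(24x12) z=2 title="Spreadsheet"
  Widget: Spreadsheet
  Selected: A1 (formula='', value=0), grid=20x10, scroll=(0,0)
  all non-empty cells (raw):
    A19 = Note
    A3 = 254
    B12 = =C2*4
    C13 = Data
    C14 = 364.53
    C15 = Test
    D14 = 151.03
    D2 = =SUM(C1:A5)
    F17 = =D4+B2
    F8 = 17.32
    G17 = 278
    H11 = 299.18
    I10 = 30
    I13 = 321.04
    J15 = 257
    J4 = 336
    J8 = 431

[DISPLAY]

    ┃A1:                   ┃            
    ┃       A       B      ┃            
    ┃----------------------┃            
    ┃  1      [0]       0  ┃            
    ┃  2        0       0  ┃            
    ┃  3      254       0  ┃━━━━━━━━━━━━
    ┃  4        0       0  ┃            
    ┃  5        0       0  ┃────────────
    ┗━━━━━━━━━━━━━━━━━━━━━━┛ount  │ID  │
                ┃────────┼────────┼────┼
                ┃Active  │$4040.01│1000│
                ┃Pending │$1301.92│1001│
                ┃Pending │$2644.77│1002│
                ┃Inactive│$4501.63│1003│
                ┃Active  │$4709.27│1004│
                ┃Pending │$2874.44│1005│
                ┃Inactive│$2931.11│1006│
                ┃Closed  │$3050.42│1007│


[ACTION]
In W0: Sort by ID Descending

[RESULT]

    ┃A1:                   ┃            
    ┃       A       B      ┃            
    ┃----------------------┃            
    ┃  1      [0]       0  ┃            
    ┃  2        0       0  ┃            
    ┃  3      254       0  ┃━━━━━━━━━━━━
    ┃  4        0       0  ┃            
    ┃  5        0       0  ┃────────────
    ┗━━━━━━━━━━━━━━━━━━━━━━┛ount  │ID ▼│
                ┃────────┼────────┼────┼
                ┃Inactive│$2324.13│1011│
                ┃Inactive│$403.59 │1010│
                ┃Closed  │$516.73 │1009│
                ┃Closed  │$3769.51│1008│
                ┃Closed  │$3050.42│1007│
                ┃Inactive│$2931.11│1006│
                ┃Pending │$2874.44│1005│
                ┃Active  │$4709.27│1004│


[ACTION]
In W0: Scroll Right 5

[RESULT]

    ┃A1:                   ┃            
    ┃       A       B      ┃            
    ┃----------------------┃            
    ┃  1      [0]       0  ┃            
    ┃  2        0       0  ┃            
    ┃  3      254       0  ┃━━━━━━━━━━━━
    ┃  4        0       0  ┃            
    ┃  5        0       0  ┃────────────
    ┗━━━━━━━━━━━━━━━━━━━━━━┛ │ID ▼│Score
                ┃───┼────────┼────┼─────
                ┃ive│$2324.13│1011│25.6 
                ┃ive│$403.59 │1010│82.7 
                ┃d  │$516.73 │1009│64.7 
                ┃d  │$3769.51│1008│83.5 
                ┃d  │$3050.42│1007│4.7  
                ┃ive│$2931.11│1006│95.7 
                ┃ng │$2874.44│1005│29.4 
                ┃e  │$4709.27│1004│65.8 


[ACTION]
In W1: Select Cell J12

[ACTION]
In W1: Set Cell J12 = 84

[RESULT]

    ┃J12: 84               ┃            
    ┃       A       B      ┃            
    ┃----------------------┃            
    ┃  1        0       0  ┃            
    ┃  2        0       0  ┃            
    ┃  3      254       0  ┃━━━━━━━━━━━━
    ┃  4        0       0  ┃            
    ┃  5        0       0  ┃────────────
    ┗━━━━━━━━━━━━━━━━━━━━━━┛ │ID ▼│Score
                ┃───┼────────┼────┼─────
                ┃ive│$2324.13│1011│25.6 
                ┃ive│$403.59 │1010│82.7 
                ┃d  │$516.73 │1009│64.7 
                ┃d  │$3769.51│1008│83.5 
                ┃d  │$3050.42│1007│4.7  
                ┃ive│$2931.11│1006│95.7 
                ┃ng │$2874.44│1005│29.4 
                ┃e  │$4709.27│1004│65.8 


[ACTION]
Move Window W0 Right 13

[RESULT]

    ┃J12: 84               ┃            
    ┃       A       B      ┃            
    ┃----------------------┃            
    ┃  1        0       0  ┃            
    ┃  2        0       0  ┃            
    ┃  3      254       0  ┃━━━━━━━━━━━━
    ┃  4        0       0  ┃            
    ┃  5        0       0  ┃────────────
    ┗━━━━━━━━━━━━━━━━━━━━━━┛  │ID ▼│Scor
                 ┃───┼────────┼────┼────
                 ┃ive│$2324.13│1011│25.6
                 ┃ive│$403.59 │1010│82.7
                 ┃d  │$516.73 │1009│64.7
                 ┃d  │$3769.51│1008│83.5
                 ┃d  │$3050.42│1007│4.7 
                 ┃ive│$2931.11│1006│95.7
                 ┃ng │$2874.44│1005│29.4
                 ┃e  │$4709.27│1004│65.8
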